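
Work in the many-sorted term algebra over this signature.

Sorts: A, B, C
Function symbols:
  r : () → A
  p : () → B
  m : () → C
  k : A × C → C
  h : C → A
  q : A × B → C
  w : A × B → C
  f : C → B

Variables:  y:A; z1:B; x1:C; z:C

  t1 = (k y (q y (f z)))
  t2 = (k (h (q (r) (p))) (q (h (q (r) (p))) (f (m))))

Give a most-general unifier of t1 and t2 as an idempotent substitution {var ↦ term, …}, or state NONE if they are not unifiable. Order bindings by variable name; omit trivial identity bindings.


{y ↦ (h (q (r) (p))), z ↦ (m)}


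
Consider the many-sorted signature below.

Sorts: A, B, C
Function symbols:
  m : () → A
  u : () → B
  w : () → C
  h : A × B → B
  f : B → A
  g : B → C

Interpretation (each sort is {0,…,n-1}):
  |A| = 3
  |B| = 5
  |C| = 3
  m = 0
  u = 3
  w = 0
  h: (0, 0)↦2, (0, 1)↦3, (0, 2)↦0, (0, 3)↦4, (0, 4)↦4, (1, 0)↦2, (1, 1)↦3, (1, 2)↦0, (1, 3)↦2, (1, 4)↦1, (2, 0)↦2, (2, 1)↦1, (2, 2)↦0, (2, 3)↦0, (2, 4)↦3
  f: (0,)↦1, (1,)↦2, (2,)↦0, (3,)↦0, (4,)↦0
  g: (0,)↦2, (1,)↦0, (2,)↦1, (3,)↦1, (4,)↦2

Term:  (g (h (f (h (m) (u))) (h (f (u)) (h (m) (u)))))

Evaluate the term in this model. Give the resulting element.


  m = 0
  u = 3
  (h (m) (u)) = h(0, 3) = 4
  (f (h (m) (u))) = f(4,) = 0
  u = 3
  (f (u)) = f(3,) = 0
  m = 0
  u = 3
  (h (m) (u)) = h(0, 3) = 4
  (h (f (u)) (h (m) (u))) = h(0, 4) = 4
  (h (f (h (m) (u))) (h (f (u)) (h (m) (u)))) = h(0, 4) = 4
  (g (h (f (h (m) (u))) (h (f (u)) (h (m) (u))))) = g(4,) = 2

value = 2


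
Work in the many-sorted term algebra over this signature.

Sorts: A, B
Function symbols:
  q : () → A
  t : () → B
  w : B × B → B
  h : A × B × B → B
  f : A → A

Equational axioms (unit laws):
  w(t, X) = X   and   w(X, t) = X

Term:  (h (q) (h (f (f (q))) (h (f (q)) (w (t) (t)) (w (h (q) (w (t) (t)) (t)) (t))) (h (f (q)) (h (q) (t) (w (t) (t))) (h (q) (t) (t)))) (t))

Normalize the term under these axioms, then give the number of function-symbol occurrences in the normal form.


size = 26

1. (h (q) (h (f (f (q))) (h (f (q)) (w (t) (t)) (w (h (q) (w (t) (t)) (t)) (t))) (h (f (q)) (h (q) (t) (w (t) (t))) (h (q) (t) (t)))) (t))  →  (h (q) (h (f (f (q))) (h (f (q)) (t) (w (h (q) (w (t) (t)) (t)) (t))) (h (f (q)) (h (q) (t) (w (t) (t))) (h (q) (t) (t)))) (t))
2. (h (q) (h (f (f (q))) (h (f (q)) (t) (w (h (q) (w (t) (t)) (t)) (t))) (h (f (q)) (h (q) (t) (w (t) (t))) (h (q) (t) (t)))) (t))  →  (h (q) (h (f (f (q))) (h (f (q)) (t) (h (q) (w (t) (t)) (t))) (h (f (q)) (h (q) (t) (w (t) (t))) (h (q) (t) (t)))) (t))
3. (h (q) (h (f (f (q))) (h (f (q)) (t) (h (q) (w (t) (t)) (t))) (h (f (q)) (h (q) (t) (w (t) (t))) (h (q) (t) (t)))) (t))  →  (h (q) (h (f (f (q))) (h (f (q)) (t) (h (q) (t) (t))) (h (f (q)) (h (q) (t) (w (t) (t))) (h (q) (t) (t)))) (t))
4. (h (q) (h (f (f (q))) (h (f (q)) (t) (h (q) (t) (t))) (h (f (q)) (h (q) (t) (w (t) (t))) (h (q) (t) (t)))) (t))  →  (h (q) (h (f (f (q))) (h (f (q)) (t) (h (q) (t) (t))) (h (f (q)) (h (q) (t) (t)) (h (q) (t) (t)))) (t))
normal form: (h (q) (h (f (f (q))) (h (f (q)) (t) (h (q) (t) (t))) (h (f (q)) (h (q) (t) (t)) (h (q) (t) (t)))) (t))


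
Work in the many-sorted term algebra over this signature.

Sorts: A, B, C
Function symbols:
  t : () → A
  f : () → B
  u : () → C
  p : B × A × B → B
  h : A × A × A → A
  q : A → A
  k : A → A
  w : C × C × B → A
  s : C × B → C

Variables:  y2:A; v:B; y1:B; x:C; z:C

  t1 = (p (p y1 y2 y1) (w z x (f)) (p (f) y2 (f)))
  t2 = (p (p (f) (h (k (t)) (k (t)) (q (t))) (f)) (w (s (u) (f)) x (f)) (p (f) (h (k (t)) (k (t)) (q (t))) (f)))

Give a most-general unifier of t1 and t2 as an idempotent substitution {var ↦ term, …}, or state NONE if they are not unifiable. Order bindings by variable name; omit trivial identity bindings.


{y1 ↦ (f), y2 ↦ (h (k (t)) (k (t)) (q (t))), z ↦ (s (u) (f))}


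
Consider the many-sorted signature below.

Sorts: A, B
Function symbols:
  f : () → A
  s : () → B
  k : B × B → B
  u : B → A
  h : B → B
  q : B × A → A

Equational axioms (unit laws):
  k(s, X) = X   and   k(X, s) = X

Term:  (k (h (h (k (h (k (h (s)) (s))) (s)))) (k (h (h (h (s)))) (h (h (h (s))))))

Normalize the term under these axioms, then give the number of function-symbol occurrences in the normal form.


1. (k (h (h (k (h (k (h (s)) (s))) (s)))) (k (h (h (h (s)))) (h (h (h (s))))))  →  (k (h (h (h (k (h (s)) (s))))) (k (h (h (h (s)))) (h (h (h (s))))))
2. (k (h (h (h (k (h (s)) (s))))) (k (h (h (h (s)))) (h (h (h (s))))))  →  (k (h (h (h (h (s))))) (k (h (h (h (s)))) (h (h (h (s))))))
normal form: (k (h (h (h (h (s))))) (k (h (h (h (s)))) (h (h (h (s))))))

size = 15


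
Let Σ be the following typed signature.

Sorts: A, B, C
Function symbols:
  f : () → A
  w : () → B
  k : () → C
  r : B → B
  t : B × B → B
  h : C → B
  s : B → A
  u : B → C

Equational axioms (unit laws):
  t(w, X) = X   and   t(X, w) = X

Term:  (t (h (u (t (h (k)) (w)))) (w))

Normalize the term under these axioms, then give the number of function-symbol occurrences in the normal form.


size = 4

1. (t (h (u (t (h (k)) (w)))) (w))  →  (h (u (t (h (k)) (w))))
2. (h (u (t (h (k)) (w))))  →  (h (u (h (k))))
normal form: (h (u (h (k))))


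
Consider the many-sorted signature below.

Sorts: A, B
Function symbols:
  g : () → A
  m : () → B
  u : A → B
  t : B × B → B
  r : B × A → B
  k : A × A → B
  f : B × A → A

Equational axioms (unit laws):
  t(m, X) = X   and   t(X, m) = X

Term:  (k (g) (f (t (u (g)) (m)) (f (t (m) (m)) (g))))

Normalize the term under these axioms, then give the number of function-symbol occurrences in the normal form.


1. (k (g) (f (t (u (g)) (m)) (f (t (m) (m)) (g))))  →  (k (g) (f (u (g)) (f (t (m) (m)) (g))))
2. (k (g) (f (u (g)) (f (t (m) (m)) (g))))  →  (k (g) (f (u (g)) (f (m) (g))))
normal form: (k (g) (f (u (g)) (f (m) (g))))

size = 8


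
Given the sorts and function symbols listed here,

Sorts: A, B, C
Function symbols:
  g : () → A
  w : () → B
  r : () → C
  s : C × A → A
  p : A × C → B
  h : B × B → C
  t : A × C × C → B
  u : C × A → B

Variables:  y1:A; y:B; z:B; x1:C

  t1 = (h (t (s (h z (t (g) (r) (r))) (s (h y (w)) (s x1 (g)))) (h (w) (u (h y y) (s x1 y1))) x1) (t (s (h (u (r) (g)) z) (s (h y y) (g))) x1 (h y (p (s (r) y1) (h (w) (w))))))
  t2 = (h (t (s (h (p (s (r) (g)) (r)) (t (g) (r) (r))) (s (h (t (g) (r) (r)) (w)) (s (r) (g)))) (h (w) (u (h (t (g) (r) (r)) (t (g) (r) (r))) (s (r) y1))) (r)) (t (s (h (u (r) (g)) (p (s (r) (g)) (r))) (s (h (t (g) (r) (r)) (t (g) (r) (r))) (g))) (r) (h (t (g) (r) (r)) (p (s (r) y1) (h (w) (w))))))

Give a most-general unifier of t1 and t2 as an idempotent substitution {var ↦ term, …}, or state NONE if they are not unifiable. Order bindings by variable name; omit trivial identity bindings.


{x1 ↦ (r), y ↦ (t (g) (r) (r)), z ↦ (p (s (r) (g)) (r))}


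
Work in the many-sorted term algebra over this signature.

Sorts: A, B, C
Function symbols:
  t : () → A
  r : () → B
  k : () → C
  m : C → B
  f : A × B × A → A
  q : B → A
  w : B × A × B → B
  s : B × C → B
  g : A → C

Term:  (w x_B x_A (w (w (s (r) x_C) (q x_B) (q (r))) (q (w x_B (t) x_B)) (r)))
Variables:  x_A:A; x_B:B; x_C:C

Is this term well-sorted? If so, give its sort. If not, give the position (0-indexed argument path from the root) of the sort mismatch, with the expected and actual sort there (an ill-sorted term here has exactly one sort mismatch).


ill-sorted at position [2, 0, 2]: expected B, got A

  x_B : B
  x_A : A
        (r) : B
        x_C : C
      (s (r) x_C) : B
        x_B : B
      (q x_B) : A
        (r) : B
      (q (r)) : A
    (w (s (r) x_C) (q x_B) (q (r))) : ✗ arg 2 at [2, 0, 2] has sort A, expected B
        x_B : B
        (t) : A
        x_B : B
      (w x_B (t) x_B) : B
    (q (w x_B (t) x_B)) : A
    (r) : B


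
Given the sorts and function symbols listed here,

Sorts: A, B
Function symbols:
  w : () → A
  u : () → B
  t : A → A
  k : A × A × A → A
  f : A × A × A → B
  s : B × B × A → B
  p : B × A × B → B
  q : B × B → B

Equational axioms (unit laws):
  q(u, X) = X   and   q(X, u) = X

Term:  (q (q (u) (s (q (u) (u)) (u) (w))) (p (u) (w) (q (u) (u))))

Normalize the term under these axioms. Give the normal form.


normal form = (q (s (u) (u) (w)) (p (u) (w) (u)))

1. (q (q (u) (s (q (u) (u)) (u) (w))) (p (u) (w) (q (u) (u))))  →  (q (s (q (u) (u)) (u) (w)) (p (u) (w) (q (u) (u))))
2. (q (s (q (u) (u)) (u) (w)) (p (u) (w) (q (u) (u))))  →  (q (s (u) (u) (w)) (p (u) (w) (q (u) (u))))
3. (q (s (u) (u) (w)) (p (u) (w) (q (u) (u))))  →  (q (s (u) (u) (w)) (p (u) (w) (u)))


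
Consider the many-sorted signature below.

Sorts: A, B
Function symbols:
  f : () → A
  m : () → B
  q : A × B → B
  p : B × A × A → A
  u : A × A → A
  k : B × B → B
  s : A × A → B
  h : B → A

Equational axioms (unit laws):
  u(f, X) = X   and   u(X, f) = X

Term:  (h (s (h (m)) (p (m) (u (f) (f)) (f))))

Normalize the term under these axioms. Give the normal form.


1. (h (s (h (m)) (p (m) (u (f) (f)) (f))))  →  (h (s (h (m)) (p (m) (f) (f))))

normal form = (h (s (h (m)) (p (m) (f) (f))))


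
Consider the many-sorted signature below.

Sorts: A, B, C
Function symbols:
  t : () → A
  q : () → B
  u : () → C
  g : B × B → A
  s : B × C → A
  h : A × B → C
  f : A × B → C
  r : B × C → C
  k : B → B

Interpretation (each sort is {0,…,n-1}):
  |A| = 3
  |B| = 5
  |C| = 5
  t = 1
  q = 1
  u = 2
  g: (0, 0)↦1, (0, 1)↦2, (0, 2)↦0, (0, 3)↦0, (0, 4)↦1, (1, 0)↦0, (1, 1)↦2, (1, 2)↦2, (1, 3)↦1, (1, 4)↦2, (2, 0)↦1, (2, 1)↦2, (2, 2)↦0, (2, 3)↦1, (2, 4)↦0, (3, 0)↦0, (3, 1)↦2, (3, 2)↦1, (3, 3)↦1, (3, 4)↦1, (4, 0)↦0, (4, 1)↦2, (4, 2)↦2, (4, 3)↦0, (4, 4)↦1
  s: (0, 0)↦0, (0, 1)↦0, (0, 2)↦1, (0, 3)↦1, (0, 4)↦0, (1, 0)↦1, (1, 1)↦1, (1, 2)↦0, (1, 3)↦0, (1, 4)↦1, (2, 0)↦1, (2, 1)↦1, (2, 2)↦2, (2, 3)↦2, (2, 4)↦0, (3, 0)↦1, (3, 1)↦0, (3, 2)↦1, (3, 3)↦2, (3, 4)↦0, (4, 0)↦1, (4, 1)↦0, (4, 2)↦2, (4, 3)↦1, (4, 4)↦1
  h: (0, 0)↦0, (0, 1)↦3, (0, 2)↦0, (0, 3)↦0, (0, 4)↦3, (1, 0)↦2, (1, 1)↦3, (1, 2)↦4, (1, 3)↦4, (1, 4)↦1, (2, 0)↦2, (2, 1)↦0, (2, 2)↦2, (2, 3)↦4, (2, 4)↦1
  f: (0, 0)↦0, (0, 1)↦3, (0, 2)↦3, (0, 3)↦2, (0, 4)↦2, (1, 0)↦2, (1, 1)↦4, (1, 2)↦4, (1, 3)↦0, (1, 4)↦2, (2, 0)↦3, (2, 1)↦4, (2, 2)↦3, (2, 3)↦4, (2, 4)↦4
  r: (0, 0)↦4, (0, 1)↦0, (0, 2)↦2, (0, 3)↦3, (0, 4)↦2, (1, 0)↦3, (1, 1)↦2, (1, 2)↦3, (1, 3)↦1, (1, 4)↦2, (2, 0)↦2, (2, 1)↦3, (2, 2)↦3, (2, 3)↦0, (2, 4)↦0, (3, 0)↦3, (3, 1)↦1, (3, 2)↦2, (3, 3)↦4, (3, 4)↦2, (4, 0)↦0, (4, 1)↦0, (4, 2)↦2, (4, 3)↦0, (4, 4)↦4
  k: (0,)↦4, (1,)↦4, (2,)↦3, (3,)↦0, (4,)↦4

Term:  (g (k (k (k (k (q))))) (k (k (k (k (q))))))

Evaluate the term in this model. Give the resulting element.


  q = 1
  (k (q)) = k(1,) = 4
  (k (k (q))) = k(4,) = 4
  (k (k (k (q)))) = k(4,) = 4
  (k (k (k (k (q))))) = k(4,) = 4
  q = 1
  (k (q)) = k(1,) = 4
  (k (k (q))) = k(4,) = 4
  (k (k (k (q)))) = k(4,) = 4
  (k (k (k (k (q))))) = k(4,) = 4
  (g (k (k (k (k (q))))) (k (k (k (k (q)))))) = g(4, 4) = 1

value = 1


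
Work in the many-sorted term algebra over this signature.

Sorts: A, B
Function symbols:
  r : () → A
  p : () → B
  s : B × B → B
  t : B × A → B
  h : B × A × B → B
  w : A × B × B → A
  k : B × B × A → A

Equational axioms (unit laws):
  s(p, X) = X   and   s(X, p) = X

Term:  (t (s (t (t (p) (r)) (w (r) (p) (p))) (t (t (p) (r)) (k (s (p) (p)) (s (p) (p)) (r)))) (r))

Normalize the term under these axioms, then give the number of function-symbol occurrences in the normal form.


1. (t (s (t (t (p) (r)) (w (r) (p) (p))) (t (t (p) (r)) (k (s (p) (p)) (s (p) (p)) (r)))) (r))  →  (t (s (t (t (p) (r)) (w (r) (p) (p))) (t (t (p) (r)) (k (p) (s (p) (p)) (r)))) (r))
2. (t (s (t (t (p) (r)) (w (r) (p) (p))) (t (t (p) (r)) (k (p) (s (p) (p)) (r)))) (r))  →  (t (s (t (t (p) (r)) (w (r) (p) (p))) (t (t (p) (r)) (k (p) (p) (r)))) (r))
normal form: (t (s (t (t (p) (r)) (w (r) (p) (p))) (t (t (p) (r)) (k (p) (p) (r)))) (r))

size = 19


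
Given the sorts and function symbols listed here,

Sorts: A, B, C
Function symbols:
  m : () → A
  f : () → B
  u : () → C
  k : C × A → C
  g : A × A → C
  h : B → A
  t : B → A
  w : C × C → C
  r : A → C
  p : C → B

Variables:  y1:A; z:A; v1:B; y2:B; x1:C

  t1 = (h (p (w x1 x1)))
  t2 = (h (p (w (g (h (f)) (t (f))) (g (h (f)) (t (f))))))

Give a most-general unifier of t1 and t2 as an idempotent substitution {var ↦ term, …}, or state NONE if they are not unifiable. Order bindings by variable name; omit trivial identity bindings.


{x1 ↦ (g (h (f)) (t (f)))}


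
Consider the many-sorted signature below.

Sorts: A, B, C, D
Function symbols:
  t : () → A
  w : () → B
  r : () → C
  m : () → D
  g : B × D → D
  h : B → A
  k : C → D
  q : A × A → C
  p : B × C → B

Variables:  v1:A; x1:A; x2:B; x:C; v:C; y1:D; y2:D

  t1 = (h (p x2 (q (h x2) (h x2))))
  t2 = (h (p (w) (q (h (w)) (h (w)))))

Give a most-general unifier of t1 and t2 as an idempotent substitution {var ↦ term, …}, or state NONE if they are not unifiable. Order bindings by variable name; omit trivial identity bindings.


{x2 ↦ (w)}


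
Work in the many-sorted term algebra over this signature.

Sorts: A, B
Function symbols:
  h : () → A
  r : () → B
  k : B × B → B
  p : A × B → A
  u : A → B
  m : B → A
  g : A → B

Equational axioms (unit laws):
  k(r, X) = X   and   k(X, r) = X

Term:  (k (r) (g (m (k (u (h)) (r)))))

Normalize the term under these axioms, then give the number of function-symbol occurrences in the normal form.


1. (k (r) (g (m (k (u (h)) (r)))))  →  (g (m (k (u (h)) (r))))
2. (g (m (k (u (h)) (r))))  →  (g (m (u (h))))
normal form: (g (m (u (h))))

size = 4


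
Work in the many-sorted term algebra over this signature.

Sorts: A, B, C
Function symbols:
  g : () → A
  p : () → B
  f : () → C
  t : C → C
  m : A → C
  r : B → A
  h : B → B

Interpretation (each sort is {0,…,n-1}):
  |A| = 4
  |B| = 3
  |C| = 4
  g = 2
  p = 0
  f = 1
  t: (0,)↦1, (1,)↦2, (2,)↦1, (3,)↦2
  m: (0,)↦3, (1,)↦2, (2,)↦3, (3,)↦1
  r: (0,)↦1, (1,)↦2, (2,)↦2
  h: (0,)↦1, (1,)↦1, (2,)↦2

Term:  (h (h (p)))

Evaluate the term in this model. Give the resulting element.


  p = 0
  (h (p)) = h(0,) = 1
  (h (h (p))) = h(1,) = 1

value = 1


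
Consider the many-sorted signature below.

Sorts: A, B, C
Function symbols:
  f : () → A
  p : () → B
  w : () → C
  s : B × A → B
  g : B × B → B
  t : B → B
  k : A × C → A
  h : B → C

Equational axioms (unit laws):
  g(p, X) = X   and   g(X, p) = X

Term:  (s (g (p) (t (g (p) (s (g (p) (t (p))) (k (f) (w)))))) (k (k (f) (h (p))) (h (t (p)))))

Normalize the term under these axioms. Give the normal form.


normal form = (s (t (s (t (p)) (k (f) (w)))) (k (k (f) (h (p))) (h (t (p)))))

1. (s (g (p) (t (g (p) (s (g (p) (t (p))) (k (f) (w)))))) (k (k (f) (h (p))) (h (t (p)))))  →  (s (t (g (p) (s (g (p) (t (p))) (k (f) (w))))) (k (k (f) (h (p))) (h (t (p)))))
2. (s (t (g (p) (s (g (p) (t (p))) (k (f) (w))))) (k (k (f) (h (p))) (h (t (p)))))  →  (s (t (s (g (p) (t (p))) (k (f) (w)))) (k (k (f) (h (p))) (h (t (p)))))
3. (s (t (s (g (p) (t (p))) (k (f) (w)))) (k (k (f) (h (p))) (h (t (p)))))  →  (s (t (s (t (p)) (k (f) (w)))) (k (k (f) (h (p))) (h (t (p)))))


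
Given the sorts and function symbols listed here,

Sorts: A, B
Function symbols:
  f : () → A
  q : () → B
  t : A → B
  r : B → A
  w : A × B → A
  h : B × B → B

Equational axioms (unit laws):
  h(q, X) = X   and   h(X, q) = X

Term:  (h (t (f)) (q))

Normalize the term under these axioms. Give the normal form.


1. (h (t (f)) (q))  →  (t (f))

normal form = (t (f))


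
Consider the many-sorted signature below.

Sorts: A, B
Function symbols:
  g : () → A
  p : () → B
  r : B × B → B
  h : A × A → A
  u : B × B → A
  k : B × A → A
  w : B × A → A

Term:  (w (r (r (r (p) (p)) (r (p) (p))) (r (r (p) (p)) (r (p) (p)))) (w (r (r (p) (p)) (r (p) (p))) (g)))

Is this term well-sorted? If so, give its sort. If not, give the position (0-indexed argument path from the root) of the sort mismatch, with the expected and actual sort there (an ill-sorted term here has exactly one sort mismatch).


well-sorted; sort = A

        (p) : B
        (p) : B
      (r (p) (p)) : B
        (p) : B
        (p) : B
      (r (p) (p)) : B
    (r (r (p) (p)) (r (p) (p))) : B
        (p) : B
        (p) : B
      (r (p) (p)) : B
        (p) : B
        (p) : B
      (r (p) (p)) : B
    (r (r (p) (p)) (r (p) (p))) : B
  (r (r (r (p) (p)) (r (p) (p))) (r (r (p) (p)) (r (p) (p)))) : B
        (p) : B
        (p) : B
      (r (p) (p)) : B
        (p) : B
        (p) : B
      (r (p) (p)) : B
    (r (r (p) (p)) (r (p) (p))) : B
    (g) : A
  (w (r (r (p) (p)) (r (p) (p))) (g)) : A
(w (r (r (r (p) (p)) (r (p) (p))) (r (r (p) (p)) (r (p) (p)))) (w (r (r (p) (p)) (r (p) (p))) (g))) : A


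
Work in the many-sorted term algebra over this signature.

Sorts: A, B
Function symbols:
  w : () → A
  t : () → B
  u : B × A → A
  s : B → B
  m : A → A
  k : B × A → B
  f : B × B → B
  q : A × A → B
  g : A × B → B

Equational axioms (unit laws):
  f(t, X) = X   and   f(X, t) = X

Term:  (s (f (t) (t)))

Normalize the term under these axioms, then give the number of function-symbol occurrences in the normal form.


size = 2

1. (s (f (t) (t)))  →  (s (t))
normal form: (s (t))


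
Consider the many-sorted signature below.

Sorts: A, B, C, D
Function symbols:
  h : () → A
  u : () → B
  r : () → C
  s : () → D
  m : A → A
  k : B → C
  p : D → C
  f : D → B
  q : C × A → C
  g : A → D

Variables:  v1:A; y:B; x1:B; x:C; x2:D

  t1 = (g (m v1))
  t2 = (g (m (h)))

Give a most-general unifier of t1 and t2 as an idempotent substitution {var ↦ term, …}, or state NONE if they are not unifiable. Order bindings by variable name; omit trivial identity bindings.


{v1 ↦ (h)}


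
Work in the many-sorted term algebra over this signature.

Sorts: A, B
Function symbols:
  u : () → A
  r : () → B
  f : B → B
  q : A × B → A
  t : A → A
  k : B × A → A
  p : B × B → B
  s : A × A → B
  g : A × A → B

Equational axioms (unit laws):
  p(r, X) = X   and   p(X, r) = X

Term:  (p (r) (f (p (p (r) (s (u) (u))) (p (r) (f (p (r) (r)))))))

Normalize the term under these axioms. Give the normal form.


1. (p (r) (f (p (p (r) (s (u) (u))) (p (r) (f (p (r) (r)))))))  →  (f (p (p (r) (s (u) (u))) (p (r) (f (p (r) (r))))))
2. (f (p (p (r) (s (u) (u))) (p (r) (f (p (r) (r))))))  →  (f (p (s (u) (u)) (p (r) (f (p (r) (r))))))
3. (f (p (s (u) (u)) (p (r) (f (p (r) (r))))))  →  (f (p (s (u) (u)) (f (p (r) (r)))))
4. (f (p (s (u) (u)) (f (p (r) (r)))))  →  (f (p (s (u) (u)) (f (r))))

normal form = (f (p (s (u) (u)) (f (r))))


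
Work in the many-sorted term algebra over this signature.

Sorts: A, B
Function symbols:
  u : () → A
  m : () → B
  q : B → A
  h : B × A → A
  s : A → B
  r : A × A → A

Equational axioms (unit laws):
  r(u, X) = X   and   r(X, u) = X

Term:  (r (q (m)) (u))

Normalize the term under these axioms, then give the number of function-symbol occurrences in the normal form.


1. (r (q (m)) (u))  →  (q (m))
normal form: (q (m))

size = 2


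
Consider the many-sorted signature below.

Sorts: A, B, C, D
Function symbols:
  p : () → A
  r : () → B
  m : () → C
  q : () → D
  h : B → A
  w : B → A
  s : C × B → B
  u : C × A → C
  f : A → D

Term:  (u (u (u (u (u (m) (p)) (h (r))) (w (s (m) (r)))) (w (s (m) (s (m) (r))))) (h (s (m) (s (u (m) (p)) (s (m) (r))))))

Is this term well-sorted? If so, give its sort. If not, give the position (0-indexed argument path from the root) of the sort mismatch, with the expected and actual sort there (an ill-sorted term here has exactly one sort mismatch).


well-sorted; sort = C

          (m) : C
          (p) : A
        (u (m) (p)) : C
          (r) : B
        (h (r)) : A
      (u (u (m) (p)) (h (r))) : C
          (m) : C
          (r) : B
        (s (m) (r)) : B
      (w (s (m) (r))) : A
    (u (u (u (m) (p)) (h (r))) (w (s (m) (r)))) : C
        (m) : C
          (m) : C
          (r) : B
        (s (m) (r)) : B
      (s (m) (s (m) (r))) : B
    (w (s (m) (s (m) (r)))) : A
  (u (u (u (u (m) (p)) (h (r))) (w (s (m) (r)))) (w (s (m) (s (m) (r))))) : C
      (m) : C
          (m) : C
          (p) : A
        (u (m) (p)) : C
          (m) : C
          (r) : B
        (s (m) (r)) : B
      (s (u (m) (p)) (s (m) (r))) : B
    (s (m) (s (u (m) (p)) (s (m) (r)))) : B
  (h (s (m) (s (u (m) (p)) (s (m) (r))))) : A
(u (u (u (u (u (m) (p)) (h (r))) (w (s (m) (r)))) (w (s (m) (s (m) (r))))) (h (s (m) (s (u (m) (p)) (s (m) (r)))))) : C


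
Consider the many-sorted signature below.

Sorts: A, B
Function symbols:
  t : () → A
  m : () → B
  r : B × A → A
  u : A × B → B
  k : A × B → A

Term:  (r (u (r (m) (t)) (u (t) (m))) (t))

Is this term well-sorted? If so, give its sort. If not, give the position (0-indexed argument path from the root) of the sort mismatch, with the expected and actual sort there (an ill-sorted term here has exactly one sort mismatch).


well-sorted; sort = A

      (m) : B
      (t) : A
    (r (m) (t)) : A
      (t) : A
      (m) : B
    (u (t) (m)) : B
  (u (r (m) (t)) (u (t) (m))) : B
  (t) : A
(r (u (r (m) (t)) (u (t) (m))) (t)) : A


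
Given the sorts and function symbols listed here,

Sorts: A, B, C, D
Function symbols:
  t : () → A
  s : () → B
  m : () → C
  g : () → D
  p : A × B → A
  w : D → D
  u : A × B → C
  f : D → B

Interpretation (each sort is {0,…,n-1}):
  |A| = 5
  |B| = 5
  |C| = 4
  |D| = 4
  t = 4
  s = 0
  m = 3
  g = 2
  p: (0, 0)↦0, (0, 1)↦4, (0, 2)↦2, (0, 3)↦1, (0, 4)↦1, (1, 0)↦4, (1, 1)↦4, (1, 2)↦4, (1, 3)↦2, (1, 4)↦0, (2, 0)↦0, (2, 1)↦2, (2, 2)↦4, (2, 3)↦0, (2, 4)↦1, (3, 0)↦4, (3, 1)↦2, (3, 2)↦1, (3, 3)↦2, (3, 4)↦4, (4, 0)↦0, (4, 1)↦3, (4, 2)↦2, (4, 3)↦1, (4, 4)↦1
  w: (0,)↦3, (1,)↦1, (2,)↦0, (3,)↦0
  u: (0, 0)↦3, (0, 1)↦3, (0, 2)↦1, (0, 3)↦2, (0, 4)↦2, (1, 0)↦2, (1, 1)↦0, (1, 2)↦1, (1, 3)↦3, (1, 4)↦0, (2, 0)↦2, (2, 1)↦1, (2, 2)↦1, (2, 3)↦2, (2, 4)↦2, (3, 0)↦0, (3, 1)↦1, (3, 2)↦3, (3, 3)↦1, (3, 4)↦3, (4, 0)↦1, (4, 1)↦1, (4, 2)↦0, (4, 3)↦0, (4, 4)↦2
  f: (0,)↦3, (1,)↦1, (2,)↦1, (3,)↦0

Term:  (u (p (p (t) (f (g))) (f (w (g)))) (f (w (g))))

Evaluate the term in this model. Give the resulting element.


  t = 4
  g = 2
  (f (g)) = f(2,) = 1
  (p (t) (f (g))) = p(4, 1) = 3
  g = 2
  (w (g)) = w(2,) = 0
  (f (w (g))) = f(0,) = 3
  (p (p (t) (f (g))) (f (w (g)))) = p(3, 3) = 2
  g = 2
  (w (g)) = w(2,) = 0
  (f (w (g))) = f(0,) = 3
  (u (p (p (t) (f (g))) (f (w (g)))) (f (w (g)))) = u(2, 3) = 2

value = 2


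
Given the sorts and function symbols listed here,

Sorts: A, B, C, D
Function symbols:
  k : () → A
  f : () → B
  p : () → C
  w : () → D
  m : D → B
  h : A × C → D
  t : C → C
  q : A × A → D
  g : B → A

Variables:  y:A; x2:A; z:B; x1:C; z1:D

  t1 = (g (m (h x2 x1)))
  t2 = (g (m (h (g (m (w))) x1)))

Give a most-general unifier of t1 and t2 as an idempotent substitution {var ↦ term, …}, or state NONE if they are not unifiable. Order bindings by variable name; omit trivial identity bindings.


{x2 ↦ (g (m (w)))}


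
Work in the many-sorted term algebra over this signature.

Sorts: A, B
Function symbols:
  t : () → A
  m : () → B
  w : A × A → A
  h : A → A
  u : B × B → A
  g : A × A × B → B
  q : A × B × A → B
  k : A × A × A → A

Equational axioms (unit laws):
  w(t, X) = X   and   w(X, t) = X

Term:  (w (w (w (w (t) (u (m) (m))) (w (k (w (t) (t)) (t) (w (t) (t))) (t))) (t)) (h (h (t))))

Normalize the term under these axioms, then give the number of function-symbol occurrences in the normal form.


size = 12

1. (w (w (w (w (t) (u (m) (m))) (w (k (w (t) (t)) (t) (w (t) (t))) (t))) (t)) (h (h (t))))  →  (w (w (w (t) (u (m) (m))) (w (k (w (t) (t)) (t) (w (t) (t))) (t))) (h (h (t))))
2. (w (w (w (t) (u (m) (m))) (w (k (w (t) (t)) (t) (w (t) (t))) (t))) (h (h (t))))  →  (w (w (u (m) (m)) (w (k (w (t) (t)) (t) (w (t) (t))) (t))) (h (h (t))))
3. (w (w (u (m) (m)) (w (k (w (t) (t)) (t) (w (t) (t))) (t))) (h (h (t))))  →  (w (w (u (m) (m)) (k (w (t) (t)) (t) (w (t) (t)))) (h (h (t))))
4. (w (w (u (m) (m)) (k (w (t) (t)) (t) (w (t) (t)))) (h (h (t))))  →  (w (w (u (m) (m)) (k (t) (t) (w (t) (t)))) (h (h (t))))
5. (w (w (u (m) (m)) (k (t) (t) (w (t) (t)))) (h (h (t))))  →  (w (w (u (m) (m)) (k (t) (t) (t))) (h (h (t))))
normal form: (w (w (u (m) (m)) (k (t) (t) (t))) (h (h (t))))


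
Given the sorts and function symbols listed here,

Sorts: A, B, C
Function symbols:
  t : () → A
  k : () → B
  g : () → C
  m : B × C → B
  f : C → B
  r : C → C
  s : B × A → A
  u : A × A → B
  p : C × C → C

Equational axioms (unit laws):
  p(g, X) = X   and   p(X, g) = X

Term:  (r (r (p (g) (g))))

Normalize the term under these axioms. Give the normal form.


normal form = (r (r (g)))

1. (r (r (p (g) (g))))  →  (r (r (g)))


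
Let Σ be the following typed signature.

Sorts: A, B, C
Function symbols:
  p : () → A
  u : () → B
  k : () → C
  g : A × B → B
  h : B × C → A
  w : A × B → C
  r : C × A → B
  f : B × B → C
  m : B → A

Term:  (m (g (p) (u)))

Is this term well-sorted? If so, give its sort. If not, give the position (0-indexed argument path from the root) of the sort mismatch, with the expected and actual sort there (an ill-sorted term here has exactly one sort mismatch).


    (p) : A
    (u) : B
  (g (p) (u)) : B
(m (g (p) (u))) : A

well-sorted; sort = A


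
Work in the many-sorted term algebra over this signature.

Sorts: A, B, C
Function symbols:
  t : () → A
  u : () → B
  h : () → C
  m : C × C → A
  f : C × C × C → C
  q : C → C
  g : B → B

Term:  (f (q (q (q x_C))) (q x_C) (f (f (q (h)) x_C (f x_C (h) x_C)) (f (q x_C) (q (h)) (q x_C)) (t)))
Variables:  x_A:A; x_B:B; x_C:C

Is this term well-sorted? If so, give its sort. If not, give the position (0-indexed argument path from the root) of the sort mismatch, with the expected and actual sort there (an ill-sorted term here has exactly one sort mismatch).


ill-sorted at position [2, 2]: expected C, got A

        x_C : C
      (q x_C) : C
    (q (q x_C)) : C
  (q (q (q x_C))) : C
    x_C : C
  (q x_C) : C
        (h) : C
      (q (h)) : C
      x_C : C
        x_C : C
        (h) : C
        x_C : C
      (f x_C (h) x_C) : C
    (f (q (h)) x_C (f x_C (h) x_C)) : C
        x_C : C
      (q x_C) : C
        (h) : C
      (q (h)) : C
        x_C : C
      (q x_C) : C
    (f (q x_C) (q (h)) (q x_C)) : C
    (t) : A
  (f (f (q (h)) x_C (f x_C (h) x_C)) (f (q x_C) (q (h)) (q x_C)) (t)) : ✗ arg 2 at [2, 2] has sort A, expected C


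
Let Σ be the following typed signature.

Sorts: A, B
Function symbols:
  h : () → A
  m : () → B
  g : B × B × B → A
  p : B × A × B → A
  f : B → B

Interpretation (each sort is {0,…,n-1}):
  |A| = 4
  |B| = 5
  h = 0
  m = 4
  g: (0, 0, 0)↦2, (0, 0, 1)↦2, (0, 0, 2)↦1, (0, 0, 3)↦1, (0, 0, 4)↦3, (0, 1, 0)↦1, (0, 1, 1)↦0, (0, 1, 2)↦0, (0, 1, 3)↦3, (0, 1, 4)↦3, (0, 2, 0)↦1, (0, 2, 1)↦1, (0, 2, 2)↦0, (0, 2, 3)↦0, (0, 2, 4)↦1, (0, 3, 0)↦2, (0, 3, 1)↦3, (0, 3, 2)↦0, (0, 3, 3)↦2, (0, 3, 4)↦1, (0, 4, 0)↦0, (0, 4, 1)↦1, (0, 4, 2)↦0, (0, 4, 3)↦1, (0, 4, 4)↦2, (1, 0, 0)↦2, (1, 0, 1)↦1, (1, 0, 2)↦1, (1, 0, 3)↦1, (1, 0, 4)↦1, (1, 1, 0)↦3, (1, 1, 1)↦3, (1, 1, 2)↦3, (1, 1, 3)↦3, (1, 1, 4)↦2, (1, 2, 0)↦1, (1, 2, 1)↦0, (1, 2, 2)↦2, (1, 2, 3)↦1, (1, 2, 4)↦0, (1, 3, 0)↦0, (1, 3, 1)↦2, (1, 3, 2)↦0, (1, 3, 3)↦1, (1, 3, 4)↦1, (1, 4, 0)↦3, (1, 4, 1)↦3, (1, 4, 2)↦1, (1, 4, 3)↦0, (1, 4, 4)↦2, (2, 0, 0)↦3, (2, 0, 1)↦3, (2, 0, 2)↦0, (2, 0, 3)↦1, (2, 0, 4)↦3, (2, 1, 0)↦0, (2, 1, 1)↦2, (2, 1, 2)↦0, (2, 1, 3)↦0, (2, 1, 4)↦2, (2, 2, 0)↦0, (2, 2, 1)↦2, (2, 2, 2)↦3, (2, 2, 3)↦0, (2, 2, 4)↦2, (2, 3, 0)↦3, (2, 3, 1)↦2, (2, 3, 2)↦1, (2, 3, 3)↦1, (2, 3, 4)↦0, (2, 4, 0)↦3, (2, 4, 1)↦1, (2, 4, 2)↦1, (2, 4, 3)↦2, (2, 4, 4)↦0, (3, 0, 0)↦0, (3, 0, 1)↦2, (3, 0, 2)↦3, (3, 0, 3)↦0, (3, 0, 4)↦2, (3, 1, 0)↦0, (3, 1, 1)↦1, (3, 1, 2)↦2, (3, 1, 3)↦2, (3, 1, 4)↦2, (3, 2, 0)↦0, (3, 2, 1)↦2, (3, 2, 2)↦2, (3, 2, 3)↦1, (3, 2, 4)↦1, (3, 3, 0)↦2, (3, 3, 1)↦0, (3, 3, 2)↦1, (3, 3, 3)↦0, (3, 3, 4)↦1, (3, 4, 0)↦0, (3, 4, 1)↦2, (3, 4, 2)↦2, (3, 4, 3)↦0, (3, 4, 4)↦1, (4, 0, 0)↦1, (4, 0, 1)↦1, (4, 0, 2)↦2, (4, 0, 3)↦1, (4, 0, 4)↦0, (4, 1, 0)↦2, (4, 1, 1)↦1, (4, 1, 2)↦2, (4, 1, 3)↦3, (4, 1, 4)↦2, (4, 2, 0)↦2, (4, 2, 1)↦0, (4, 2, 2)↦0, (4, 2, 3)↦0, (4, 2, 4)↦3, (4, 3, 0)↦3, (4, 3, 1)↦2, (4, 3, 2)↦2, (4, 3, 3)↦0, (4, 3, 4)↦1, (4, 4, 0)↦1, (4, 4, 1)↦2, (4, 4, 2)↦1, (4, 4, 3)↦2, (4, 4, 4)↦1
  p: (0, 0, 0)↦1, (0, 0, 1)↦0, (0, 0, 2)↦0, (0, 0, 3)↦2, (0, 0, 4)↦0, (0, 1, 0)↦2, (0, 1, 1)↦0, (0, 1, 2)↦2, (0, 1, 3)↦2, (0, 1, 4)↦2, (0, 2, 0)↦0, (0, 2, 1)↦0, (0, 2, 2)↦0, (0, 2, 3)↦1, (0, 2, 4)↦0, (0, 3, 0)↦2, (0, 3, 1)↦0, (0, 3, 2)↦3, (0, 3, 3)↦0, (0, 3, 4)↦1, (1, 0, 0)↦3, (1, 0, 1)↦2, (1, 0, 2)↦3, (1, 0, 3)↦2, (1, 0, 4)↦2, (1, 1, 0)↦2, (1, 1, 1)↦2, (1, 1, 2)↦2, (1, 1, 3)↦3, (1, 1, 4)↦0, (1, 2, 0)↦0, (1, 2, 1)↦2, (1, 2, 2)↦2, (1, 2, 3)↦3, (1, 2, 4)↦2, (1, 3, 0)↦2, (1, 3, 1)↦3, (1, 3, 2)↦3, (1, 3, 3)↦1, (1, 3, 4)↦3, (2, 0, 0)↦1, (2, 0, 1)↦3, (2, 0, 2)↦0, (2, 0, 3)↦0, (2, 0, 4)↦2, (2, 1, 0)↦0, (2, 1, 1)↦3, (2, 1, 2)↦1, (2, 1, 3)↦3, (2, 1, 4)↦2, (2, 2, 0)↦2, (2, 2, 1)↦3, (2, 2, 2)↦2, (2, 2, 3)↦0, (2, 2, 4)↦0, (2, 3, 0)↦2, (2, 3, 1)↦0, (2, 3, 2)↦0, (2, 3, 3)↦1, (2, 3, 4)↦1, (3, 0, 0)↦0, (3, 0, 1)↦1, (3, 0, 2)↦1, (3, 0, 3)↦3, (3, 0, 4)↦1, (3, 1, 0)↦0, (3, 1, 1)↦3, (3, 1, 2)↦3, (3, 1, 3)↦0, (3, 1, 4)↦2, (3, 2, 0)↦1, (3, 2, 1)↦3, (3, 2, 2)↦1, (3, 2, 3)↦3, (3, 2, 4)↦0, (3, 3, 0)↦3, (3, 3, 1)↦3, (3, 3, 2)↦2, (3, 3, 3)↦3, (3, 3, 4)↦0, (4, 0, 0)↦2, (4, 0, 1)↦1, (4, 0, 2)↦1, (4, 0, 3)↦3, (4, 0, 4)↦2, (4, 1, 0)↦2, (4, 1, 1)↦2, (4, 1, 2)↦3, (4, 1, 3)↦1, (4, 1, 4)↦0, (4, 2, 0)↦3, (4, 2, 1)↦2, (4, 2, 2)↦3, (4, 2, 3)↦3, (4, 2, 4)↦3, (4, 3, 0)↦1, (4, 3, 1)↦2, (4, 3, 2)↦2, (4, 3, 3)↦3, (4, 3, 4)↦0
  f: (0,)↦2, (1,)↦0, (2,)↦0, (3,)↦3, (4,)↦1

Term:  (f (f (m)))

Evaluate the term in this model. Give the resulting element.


value = 0

  m = 4
  (f (m)) = f(4,) = 1
  (f (f (m))) = f(1,) = 0


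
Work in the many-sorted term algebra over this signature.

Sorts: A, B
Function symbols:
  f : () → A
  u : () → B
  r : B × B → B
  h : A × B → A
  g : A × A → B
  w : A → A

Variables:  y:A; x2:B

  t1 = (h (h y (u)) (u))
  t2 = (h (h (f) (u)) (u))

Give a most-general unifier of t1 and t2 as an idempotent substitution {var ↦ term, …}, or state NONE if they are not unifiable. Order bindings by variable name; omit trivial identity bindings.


{y ↦ (f)}


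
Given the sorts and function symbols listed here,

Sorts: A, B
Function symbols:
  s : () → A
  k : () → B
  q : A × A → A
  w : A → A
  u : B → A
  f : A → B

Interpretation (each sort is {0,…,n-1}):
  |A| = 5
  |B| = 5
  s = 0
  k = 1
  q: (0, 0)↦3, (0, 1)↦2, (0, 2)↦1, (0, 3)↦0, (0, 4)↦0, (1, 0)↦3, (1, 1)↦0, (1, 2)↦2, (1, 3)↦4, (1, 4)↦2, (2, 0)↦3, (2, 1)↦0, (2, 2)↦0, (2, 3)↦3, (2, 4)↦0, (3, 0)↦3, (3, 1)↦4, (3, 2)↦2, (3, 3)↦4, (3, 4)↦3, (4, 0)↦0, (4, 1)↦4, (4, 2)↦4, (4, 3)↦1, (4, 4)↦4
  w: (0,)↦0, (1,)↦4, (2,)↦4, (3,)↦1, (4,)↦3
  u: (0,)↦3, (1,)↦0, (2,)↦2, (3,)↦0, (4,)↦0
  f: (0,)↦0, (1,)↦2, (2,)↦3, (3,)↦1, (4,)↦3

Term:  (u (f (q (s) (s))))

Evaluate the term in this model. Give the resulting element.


value = 0

  s = 0
  s = 0
  (q (s) (s)) = q(0, 0) = 3
  (f (q (s) (s))) = f(3,) = 1
  (u (f (q (s) (s)))) = u(1,) = 0


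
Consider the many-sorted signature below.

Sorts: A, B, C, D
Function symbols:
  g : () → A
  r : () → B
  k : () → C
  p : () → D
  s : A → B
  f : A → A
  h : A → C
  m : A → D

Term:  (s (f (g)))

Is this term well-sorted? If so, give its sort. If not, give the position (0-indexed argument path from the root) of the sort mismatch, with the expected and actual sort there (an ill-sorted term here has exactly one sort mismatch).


    (g) : A
  (f (g)) : A
(s (f (g))) : B

well-sorted; sort = B


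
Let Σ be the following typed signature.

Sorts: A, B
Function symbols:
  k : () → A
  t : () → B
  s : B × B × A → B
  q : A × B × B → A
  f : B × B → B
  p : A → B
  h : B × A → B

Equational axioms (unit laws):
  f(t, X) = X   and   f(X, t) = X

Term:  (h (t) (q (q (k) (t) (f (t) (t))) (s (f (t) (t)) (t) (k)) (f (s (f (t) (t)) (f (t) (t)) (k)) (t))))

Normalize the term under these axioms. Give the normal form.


normal form = (h (t) (q (q (k) (t) (t)) (s (t) (t) (k)) (s (t) (t) (k))))

1. (h (t) (q (q (k) (t) (f (t) (t))) (s (f (t) (t)) (t) (k)) (f (s (f (t) (t)) (f (t) (t)) (k)) (t))))  →  (h (t) (q (q (k) (t) (t)) (s (f (t) (t)) (t) (k)) (f (s (f (t) (t)) (f (t) (t)) (k)) (t))))
2. (h (t) (q (q (k) (t) (t)) (s (f (t) (t)) (t) (k)) (f (s (f (t) (t)) (f (t) (t)) (k)) (t))))  →  (h (t) (q (q (k) (t) (t)) (s (t) (t) (k)) (f (s (f (t) (t)) (f (t) (t)) (k)) (t))))
3. (h (t) (q (q (k) (t) (t)) (s (t) (t) (k)) (f (s (f (t) (t)) (f (t) (t)) (k)) (t))))  →  (h (t) (q (q (k) (t) (t)) (s (t) (t) (k)) (s (f (t) (t)) (f (t) (t)) (k))))
4. (h (t) (q (q (k) (t) (t)) (s (t) (t) (k)) (s (f (t) (t)) (f (t) (t)) (k))))  →  (h (t) (q (q (k) (t) (t)) (s (t) (t) (k)) (s (t) (f (t) (t)) (k))))
5. (h (t) (q (q (k) (t) (t)) (s (t) (t) (k)) (s (t) (f (t) (t)) (k))))  →  (h (t) (q (q (k) (t) (t)) (s (t) (t) (k)) (s (t) (t) (k))))


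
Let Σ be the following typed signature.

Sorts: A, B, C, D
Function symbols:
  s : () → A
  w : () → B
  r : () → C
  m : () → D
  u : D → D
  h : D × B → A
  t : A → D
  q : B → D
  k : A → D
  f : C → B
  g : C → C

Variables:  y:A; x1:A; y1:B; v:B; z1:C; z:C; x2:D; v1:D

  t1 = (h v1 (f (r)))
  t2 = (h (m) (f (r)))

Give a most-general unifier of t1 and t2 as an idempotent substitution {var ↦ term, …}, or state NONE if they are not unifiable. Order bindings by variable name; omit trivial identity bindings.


{v1 ↦ (m)}


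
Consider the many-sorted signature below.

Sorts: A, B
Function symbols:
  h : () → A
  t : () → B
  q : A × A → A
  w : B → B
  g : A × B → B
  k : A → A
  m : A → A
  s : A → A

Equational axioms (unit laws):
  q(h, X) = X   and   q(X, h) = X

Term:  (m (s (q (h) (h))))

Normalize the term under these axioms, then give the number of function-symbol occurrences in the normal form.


size = 3

1. (m (s (q (h) (h))))  →  (m (s (h)))
normal form: (m (s (h)))


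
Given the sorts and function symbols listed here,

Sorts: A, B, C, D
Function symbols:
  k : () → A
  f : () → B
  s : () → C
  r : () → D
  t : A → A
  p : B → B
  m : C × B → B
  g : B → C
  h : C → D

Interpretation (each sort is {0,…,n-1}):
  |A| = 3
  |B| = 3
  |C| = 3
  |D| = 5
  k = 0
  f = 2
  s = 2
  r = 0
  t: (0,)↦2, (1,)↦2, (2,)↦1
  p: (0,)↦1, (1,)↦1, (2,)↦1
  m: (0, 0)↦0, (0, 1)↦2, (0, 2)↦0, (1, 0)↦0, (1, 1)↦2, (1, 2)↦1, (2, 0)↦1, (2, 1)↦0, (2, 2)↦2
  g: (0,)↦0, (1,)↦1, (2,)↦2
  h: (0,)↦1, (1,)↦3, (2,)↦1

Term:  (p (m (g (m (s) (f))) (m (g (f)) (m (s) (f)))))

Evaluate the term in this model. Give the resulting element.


value = 1

  s = 2
  f = 2
  (m (s) (f)) = m(2, 2) = 2
  (g (m (s) (f))) = g(2,) = 2
  f = 2
  (g (f)) = g(2,) = 2
  s = 2
  f = 2
  (m (s) (f)) = m(2, 2) = 2
  (m (g (f)) (m (s) (f))) = m(2, 2) = 2
  (m (g (m (s) (f))) (m (g (f)) (m (s) (f)))) = m(2, 2) = 2
  (p (m (g (m (s) (f))) (m (g (f)) (m (s) (f))))) = p(2,) = 1


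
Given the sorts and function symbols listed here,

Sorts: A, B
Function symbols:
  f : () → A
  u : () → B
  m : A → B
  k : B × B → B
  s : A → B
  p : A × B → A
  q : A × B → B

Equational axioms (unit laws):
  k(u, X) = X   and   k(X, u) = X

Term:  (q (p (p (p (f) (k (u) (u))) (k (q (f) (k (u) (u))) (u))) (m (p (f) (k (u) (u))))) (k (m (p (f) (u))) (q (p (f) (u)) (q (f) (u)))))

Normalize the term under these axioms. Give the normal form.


1. (q (p (p (p (f) (k (u) (u))) (k (q (f) (k (u) (u))) (u))) (m (p (f) (k (u) (u))))) (k (m (p (f) (u))) (q (p (f) (u)) (q (f) (u)))))  →  (q (p (p (p (f) (u)) (k (q (f) (k (u) (u))) (u))) (m (p (f) (k (u) (u))))) (k (m (p (f) (u))) (q (p (f) (u)) (q (f) (u)))))
2. (q (p (p (p (f) (u)) (k (q (f) (k (u) (u))) (u))) (m (p (f) (k (u) (u))))) (k (m (p (f) (u))) (q (p (f) (u)) (q (f) (u)))))  →  (q (p (p (p (f) (u)) (q (f) (k (u) (u)))) (m (p (f) (k (u) (u))))) (k (m (p (f) (u))) (q (p (f) (u)) (q (f) (u)))))
3. (q (p (p (p (f) (u)) (q (f) (k (u) (u)))) (m (p (f) (k (u) (u))))) (k (m (p (f) (u))) (q (p (f) (u)) (q (f) (u)))))  →  (q (p (p (p (f) (u)) (q (f) (u))) (m (p (f) (k (u) (u))))) (k (m (p (f) (u))) (q (p (f) (u)) (q (f) (u)))))
4. (q (p (p (p (f) (u)) (q (f) (u))) (m (p (f) (k (u) (u))))) (k (m (p (f) (u))) (q (p (f) (u)) (q (f) (u)))))  →  (q (p (p (p (f) (u)) (q (f) (u))) (m (p (f) (u)))) (k (m (p (f) (u))) (q (p (f) (u)) (q (f) (u)))))

normal form = (q (p (p (p (f) (u)) (q (f) (u))) (m (p (f) (u)))) (k (m (p (f) (u))) (q (p (f) (u)) (q (f) (u)))))


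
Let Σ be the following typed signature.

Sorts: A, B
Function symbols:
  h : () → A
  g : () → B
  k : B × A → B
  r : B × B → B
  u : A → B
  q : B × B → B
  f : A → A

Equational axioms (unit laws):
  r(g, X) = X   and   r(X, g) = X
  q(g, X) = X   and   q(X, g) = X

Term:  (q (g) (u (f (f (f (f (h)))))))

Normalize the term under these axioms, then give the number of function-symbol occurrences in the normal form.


1. (q (g) (u (f (f (f (f (h)))))))  →  (u (f (f (f (f (h))))))
normal form: (u (f (f (f (f (h))))))

size = 6


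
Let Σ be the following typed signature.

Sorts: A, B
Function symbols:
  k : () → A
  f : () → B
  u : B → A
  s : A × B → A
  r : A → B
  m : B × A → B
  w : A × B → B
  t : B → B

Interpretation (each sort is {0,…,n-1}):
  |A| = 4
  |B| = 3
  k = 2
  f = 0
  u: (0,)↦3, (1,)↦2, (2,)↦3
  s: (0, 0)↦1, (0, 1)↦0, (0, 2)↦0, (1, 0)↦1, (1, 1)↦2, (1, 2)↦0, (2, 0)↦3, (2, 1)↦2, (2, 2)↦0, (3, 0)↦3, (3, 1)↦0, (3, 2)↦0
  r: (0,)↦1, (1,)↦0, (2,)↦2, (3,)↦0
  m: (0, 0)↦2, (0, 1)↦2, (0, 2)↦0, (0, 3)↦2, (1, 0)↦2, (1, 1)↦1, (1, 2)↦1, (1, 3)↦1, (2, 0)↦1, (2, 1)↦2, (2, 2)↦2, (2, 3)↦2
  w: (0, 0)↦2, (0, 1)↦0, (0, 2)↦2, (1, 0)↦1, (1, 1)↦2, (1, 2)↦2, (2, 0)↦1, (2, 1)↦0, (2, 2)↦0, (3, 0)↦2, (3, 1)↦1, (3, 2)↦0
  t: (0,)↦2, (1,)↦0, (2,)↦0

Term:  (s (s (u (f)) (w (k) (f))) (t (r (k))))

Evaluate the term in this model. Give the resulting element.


value = 1

  f = 0
  (u (f)) = u(0,) = 3
  k = 2
  f = 0
  (w (k) (f)) = w(2, 0) = 1
  (s (u (f)) (w (k) (f))) = s(3, 1) = 0
  k = 2
  (r (k)) = r(2,) = 2
  (t (r (k))) = t(2,) = 0
  (s (s (u (f)) (w (k) (f))) (t (r (k)))) = s(0, 0) = 1


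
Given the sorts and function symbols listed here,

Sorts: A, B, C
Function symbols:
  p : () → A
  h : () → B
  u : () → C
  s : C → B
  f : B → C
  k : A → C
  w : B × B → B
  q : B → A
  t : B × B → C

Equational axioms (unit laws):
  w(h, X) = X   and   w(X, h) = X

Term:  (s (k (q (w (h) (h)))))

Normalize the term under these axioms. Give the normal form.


normal form = (s (k (q (h))))

1. (s (k (q (w (h) (h)))))  →  (s (k (q (h))))
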